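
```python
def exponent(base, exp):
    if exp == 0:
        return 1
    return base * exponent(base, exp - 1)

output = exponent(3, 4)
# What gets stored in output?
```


exponent(3, 4)
= 3 * exponent(3, 3)
= 3 * 3 * exponent(3, 2)
= 3 * 3 * 3 * exponent(3, 1)
= 3 * 3 * 3 * 3 * exponent(3, 0)
= 3 * 3 * 3 * 3 * 1
= 81


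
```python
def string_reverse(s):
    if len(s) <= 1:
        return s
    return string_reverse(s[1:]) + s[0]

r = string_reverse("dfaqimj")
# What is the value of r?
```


string_reverse("dfaqimj")
= string_reverse("faqimj") + "d"
= string_reverse("aqimj") + "f" + "d"
= string_reverse("qimj") + "a" + "f" + "d"
= string_reverse("imj") + "q" + "a" + "f" + "d"
= string_reverse("mj") + "i" + "q" + "a" + "f" + "d"
= string_reverse("j") + "m" + "i" + "q" + "a" + "f" + "d"
= "j" + "m" + "i" + "q" + "a" + "f" + "d"
= "jmiqafd"


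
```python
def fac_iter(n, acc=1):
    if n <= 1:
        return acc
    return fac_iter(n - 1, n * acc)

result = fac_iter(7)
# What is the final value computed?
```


fac_iter(7, 1)
= fac_iter(6, 7 * 1) = fac_iter(6, 7)
= fac_iter(5, 6 * 7) = fac_iter(5, 42)
= fac_iter(4, 5 * 42) = fac_iter(4, 210)
= fac_iter(3, 4 * 210) = fac_iter(3, 840)
= fac_iter(2, 3 * 840) = fac_iter(2, 2520)
= fac_iter(1, 2 * 2520) = fac_iter(1, 5040)
n <= 1, return acc = 5040


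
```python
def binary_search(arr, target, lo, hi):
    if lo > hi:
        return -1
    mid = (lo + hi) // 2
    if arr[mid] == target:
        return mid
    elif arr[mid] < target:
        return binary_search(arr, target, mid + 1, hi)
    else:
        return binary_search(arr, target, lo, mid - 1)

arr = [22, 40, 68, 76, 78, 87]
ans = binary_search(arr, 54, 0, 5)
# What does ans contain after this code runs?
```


binary_search(arr, 54, 0, 5)
lo=0, hi=5, mid=2, arr[mid]=68
68 > 54, search left half
lo=0, hi=1, mid=0, arr[mid]=22
22 < 54, search right half
lo=1, hi=1, mid=1, arr[mid]=40
40 < 54, search right half
lo > hi, target not found, return -1
= -1


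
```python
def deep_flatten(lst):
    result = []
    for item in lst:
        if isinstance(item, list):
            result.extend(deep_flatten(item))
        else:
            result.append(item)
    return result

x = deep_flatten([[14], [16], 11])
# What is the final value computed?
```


deep_flatten([[14], [16], 11])
Processing each element:
  [14] is a list -> deep_flatten recursively -> [14]
  [16] is a list -> deep_flatten recursively -> [16]
  11 is not a list -> append 11
= [14, 16, 11]


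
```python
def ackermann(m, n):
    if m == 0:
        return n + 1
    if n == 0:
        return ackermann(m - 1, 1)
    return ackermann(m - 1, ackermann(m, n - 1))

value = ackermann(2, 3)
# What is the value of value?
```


ackermann(2, 3)
= ackermann(1, ackermann(2, 2))
First compute ackermann(2, 2) = 7
= ackermann(1, 7)
= 9


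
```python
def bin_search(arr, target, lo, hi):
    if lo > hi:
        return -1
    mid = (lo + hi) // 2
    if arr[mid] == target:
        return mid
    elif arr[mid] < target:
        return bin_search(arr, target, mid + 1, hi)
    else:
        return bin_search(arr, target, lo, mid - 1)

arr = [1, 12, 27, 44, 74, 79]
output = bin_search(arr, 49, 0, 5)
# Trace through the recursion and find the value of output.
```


bin_search(arr, 49, 0, 5)
lo=0, hi=5, mid=2, arr[mid]=27
27 < 49, search right half
lo=3, hi=5, mid=4, arr[mid]=74
74 > 49, search left half
lo=3, hi=3, mid=3, arr[mid]=44
44 < 49, search right half
lo > hi, target not found, return -1
= -1


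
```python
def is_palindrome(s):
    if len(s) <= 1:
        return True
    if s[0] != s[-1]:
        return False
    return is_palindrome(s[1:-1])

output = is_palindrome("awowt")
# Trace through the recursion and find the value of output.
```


is_palindrome("awowt")
"awowt": s[0]='a' != s[-1]='t' -> False
= False


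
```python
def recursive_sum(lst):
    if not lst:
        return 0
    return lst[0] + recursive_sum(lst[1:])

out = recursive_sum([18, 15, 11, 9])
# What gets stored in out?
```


recursive_sum([18, 15, 11, 9])
= 18 + recursive_sum([15, 11, 9])
= 18 + 15 + recursive_sum([11, 9])
= 18 + 15 + 11 + recursive_sum([9])
= 18 + 15 + 11 + 9 + recursive_sum([])
= 18 + 15 + 11 + 9 + 0
= 53


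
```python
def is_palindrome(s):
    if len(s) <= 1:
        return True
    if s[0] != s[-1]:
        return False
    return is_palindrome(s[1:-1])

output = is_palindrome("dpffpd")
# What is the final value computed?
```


is_palindrome("dpffpd")
"dpffpd": s[0]='d' == s[-1]='d' -> is_palindrome("pffp")
"pffp": s[0]='p' == s[-1]='p' -> is_palindrome("ff")
"ff": s[0]='f' == s[-1]='f' -> is_palindrome("")
"": len <= 1 -> True
= True


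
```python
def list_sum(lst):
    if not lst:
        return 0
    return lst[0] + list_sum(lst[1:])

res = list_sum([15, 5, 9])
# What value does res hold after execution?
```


list_sum([15, 5, 9])
= 15 + list_sum([5, 9])
= 15 + 5 + list_sum([9])
= 15 + 5 + 9 + list_sum([])
= 15 + 5 + 9 + 0
= 29


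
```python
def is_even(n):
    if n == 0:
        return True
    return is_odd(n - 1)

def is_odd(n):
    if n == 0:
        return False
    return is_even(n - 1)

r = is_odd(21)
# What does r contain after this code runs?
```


is_odd(21)
= is_even(20)
= is_odd(19)
= is_even(18)
= is_odd(17)
= is_even(16)
= is_odd(15)
= is_even(14)
= is_odd(13)
= is_even(12)
= is_odd(11)
= is_even(10)
= is_odd(9)
= is_even(8)
= is_odd(7)
= is_even(6)
= is_odd(5)
= is_even(4)
= is_odd(3)
= is_even(2)
= is_odd(1)
= is_even(0)
n == 0: return True
= True


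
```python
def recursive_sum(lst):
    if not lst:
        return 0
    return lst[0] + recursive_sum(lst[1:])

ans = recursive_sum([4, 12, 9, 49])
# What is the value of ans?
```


recursive_sum([4, 12, 9, 49])
= 4 + recursive_sum([12, 9, 49])
= 4 + 12 + recursive_sum([9, 49])
= 4 + 12 + 9 + recursive_sum([49])
= 4 + 12 + 9 + 49 + recursive_sum([])
= 4 + 12 + 9 + 49 + 0
= 74


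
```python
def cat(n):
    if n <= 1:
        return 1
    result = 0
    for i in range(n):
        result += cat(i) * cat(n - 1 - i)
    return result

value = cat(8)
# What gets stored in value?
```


cat(8)
= sum of cat(i) * cat(8-1-i) for i in 0..7
First compute sub-values bottom-up:
  cat(0) = 1, cat(1) = 1
  cat(2) = 1*1 + 1*1 = 2
  cat(3) = 1*2 + 1*1 + 2*1 = 5
  cat(4) = 1*5 + 1*2 + 2*1 + 5*1 = 14
  cat(5) = 1*14 + 1*5 + 2*2 + 5*1 + 14*1 = 42
  cat(6) = 1*42 + 1*14 + 2*5 + 5*2 + 14*1 + 42*1 = 132
  cat(7) = 1*132 + 1*42 + 2*14 + 5*5 + 14*2 + 42*1 + 132*1 = 429
Now cat(8):
  cat(0)*cat(7) = 1*429 = 429
  cat(1)*cat(6) = 1*132 = 132
  cat(2)*cat(5) = 2*42 = 84
  cat(3)*cat(4) = 5*14 = 70
  cat(4)*cat(3) = 14*5 = 70
  cat(5)*cat(2) = 42*2 = 84
  cat(6)*cat(1) = 132*1 = 132
  cat(7)*cat(0) = 429*1 = 429
= 429 + 132 + 84 + 70 + 70 + 84 + 132 + 429
= 1430


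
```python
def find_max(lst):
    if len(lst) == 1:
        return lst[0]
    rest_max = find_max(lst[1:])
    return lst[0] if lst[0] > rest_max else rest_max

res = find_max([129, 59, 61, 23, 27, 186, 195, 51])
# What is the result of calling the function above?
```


find_max([129, 59, 61, 23, 27, 186, 195, 51])
= compare 129 with find_max([59, 61, 23, 27, 186, 195, 51])
= compare 59 with find_max([61, 23, 27, 186, 195, 51])
= compare 61 with find_max([23, 27, 186, 195, 51])
= compare 23 with find_max([27, 186, 195, 51])
= compare 27 with find_max([186, 195, 51])
= compare 186 with find_max([195, 51])
= compare 195 with find_max([51])
Base: find_max([51]) = 51
compare 195 with 51: max = 195
compare 186 with 195: max = 195
compare 27 with 195: max = 195
compare 23 with 195: max = 195
compare 61 with 195: max = 195
compare 59 with 195: max = 195
compare 129 with 195: max = 195
= 195


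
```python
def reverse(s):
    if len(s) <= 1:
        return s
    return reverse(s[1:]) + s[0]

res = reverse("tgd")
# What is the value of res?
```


reverse("tgd")
= reverse("gd") + "t"
= reverse("d") + "g" + "t"
= "d" + "g" + "t"
= "dgt"


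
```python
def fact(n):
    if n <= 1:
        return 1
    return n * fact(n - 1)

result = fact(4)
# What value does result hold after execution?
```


fact(4)
= 4 * fact(3)
= 4 * 3 * fact(2)
= 4 * 3 * 2 * fact(1)
= 4 * 3 * 2 * 1
= 24


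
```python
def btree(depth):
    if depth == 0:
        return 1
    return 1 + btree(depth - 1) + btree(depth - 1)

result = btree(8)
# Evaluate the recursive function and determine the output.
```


btree(8)
= 1 + btree(7) + btree(7)
= 1 + 2 * btree(7)
btree(k) = 2^(k+1) - 1
btree(0) = 1
btree(1) = 3
btree(2) = 7
btree(3) = 15
btree(4) = 31
btree(8) = 2^9 - 1 = 511


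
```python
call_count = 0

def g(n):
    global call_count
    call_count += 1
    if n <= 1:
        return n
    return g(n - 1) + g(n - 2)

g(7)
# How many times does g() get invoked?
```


g(7) calls g(6) and g(5); each non-base call branches into two more.
Let C(k) = total number of calls made by g(k), including the call to g(k) itself.
Base cases: C(0) = 1, C(1) = 1
Recurrence: C(k) = 1 + C(k-1) + C(k-2)
  C(2) = 1 + C(1) + C(0) = 1 + 1 + 1 = 3
  C(3) = 1 + C(2) + C(1) = 1 + 3 + 1 = 5
  C(4) = 1 + C(3) + C(2) = 1 + 5 + 3 = 9
  C(5) = 1 + C(4) + C(3) = 1 + 9 + 5 = 15
  C(6) = 1 + C(5) + C(4) = 1 + 15 + 9 = 25
  C(7) = 1 + C(6) + C(5) = 1 + 25 + 15 = 41
Total calls = C(7) = 41


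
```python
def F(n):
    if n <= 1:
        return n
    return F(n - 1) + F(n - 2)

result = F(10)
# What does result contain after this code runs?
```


F(10)
= F(9) + F(8)
= (F(8) + F(7)) + F(8)
Computing bottom-up: F(0)=0, F(1)=1, F(2)=1, F(3)=2, F(4)=3, F(5)=5, F(6)=8, F(7)=13, F(8)=21, F(9)=34, F(10)=55
= 55


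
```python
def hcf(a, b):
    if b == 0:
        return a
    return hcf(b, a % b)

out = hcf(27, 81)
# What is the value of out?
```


hcf(27, 81)
= hcf(81, 27 % 81) = hcf(81, 27)
= hcf(27, 81 % 27) = hcf(27, 0)
b == 0, return a = 27


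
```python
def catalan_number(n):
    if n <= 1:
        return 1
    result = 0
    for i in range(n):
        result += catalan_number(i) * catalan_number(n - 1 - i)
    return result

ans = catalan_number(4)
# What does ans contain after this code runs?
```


catalan_number(4)
= sum of catalan_number(i) * catalan_number(4-1-i) for i in 0..3
First compute sub-values bottom-up:
  catalan_number(0) = 1, catalan_number(1) = 1
  catalan_number(2) = 1*1 + 1*1 = 2
  catalan_number(3) = 1*2 + 1*1 + 2*1 = 5
Now catalan_number(4):
  catalan_number(0)*catalan_number(3) = 1*5 = 5
  catalan_number(1)*catalan_number(2) = 1*2 = 2
  catalan_number(2)*catalan_number(1) = 2*1 = 2
  catalan_number(3)*catalan_number(0) = 5*1 = 5
= 5 + 2 + 2 + 5
= 14


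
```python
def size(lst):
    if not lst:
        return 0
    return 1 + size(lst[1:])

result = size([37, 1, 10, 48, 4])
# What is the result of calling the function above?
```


size([37, 1, 10, 48, 4])
= 1 + size([1, 10, 48, 4])
= 1 + 1 + size([10, 48, 4])
= 1 + 1 + 1 + size([48, 4])
= 1 + 1 + 1 + 1 + size([4])
= 1 + 1 + 1 + 1 + 1 + size([])
= 1 + 1 + 1 + 1 + 1 + 0
= 5


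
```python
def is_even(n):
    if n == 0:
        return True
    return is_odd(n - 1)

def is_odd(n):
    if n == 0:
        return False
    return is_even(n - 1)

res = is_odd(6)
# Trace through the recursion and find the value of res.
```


is_odd(6)
= is_even(5)
= is_odd(4)
= is_even(3)
= is_odd(2)
= is_even(1)
= is_odd(0)
n == 0: return False
= False


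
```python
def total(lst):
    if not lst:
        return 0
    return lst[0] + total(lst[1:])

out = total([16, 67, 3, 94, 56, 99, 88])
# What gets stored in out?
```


total([16, 67, 3, 94, 56, 99, 88])
= 16 + total([67, 3, 94, 56, 99, 88])
= 16 + 67 + total([3, 94, 56, 99, 88])
= 16 + 67 + 3 + total([94, 56, 99, 88])
= 16 + 67 + 3 + 94 + total([56, 99, 88])
= 16 + 67 + 3 + 94 + 56 + total([99, 88])
= 16 + 67 + 3 + 94 + 56 + 99 + total([88])
= 16 + 67 + 3 + 94 + 56 + 99 + 88 + total([])
= 16 + 67 + 3 + 94 + 56 + 99 + 88 + 0
= 423


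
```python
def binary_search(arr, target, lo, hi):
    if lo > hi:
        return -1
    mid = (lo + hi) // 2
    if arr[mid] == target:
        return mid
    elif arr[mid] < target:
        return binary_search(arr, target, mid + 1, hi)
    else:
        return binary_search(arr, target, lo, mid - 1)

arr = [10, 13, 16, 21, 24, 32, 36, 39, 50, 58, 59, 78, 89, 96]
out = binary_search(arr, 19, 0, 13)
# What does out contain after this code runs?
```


binary_search(arr, 19, 0, 13)
lo=0, hi=13, mid=6, arr[mid]=36
36 > 19, search left half
lo=0, hi=5, mid=2, arr[mid]=16
16 < 19, search right half
lo=3, hi=5, mid=4, arr[mid]=24
24 > 19, search left half
lo=3, hi=3, mid=3, arr[mid]=21
21 > 19, search left half
lo > hi, target not found, return -1
= -1


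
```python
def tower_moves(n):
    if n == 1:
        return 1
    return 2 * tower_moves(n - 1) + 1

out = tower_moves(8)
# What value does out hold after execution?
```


tower_moves(8)
= 2 * tower_moves(7) + 1
= 2 * (2 * tower_moves(6) + 1) + 1
= 2 * (2 * (2 * tower_moves(5) + 1) + 1) + 1
= 2 * (2 * (2 * (2 * tower_moves(4) + 1) + 1) + 1) + 1
= 2 * (2 * (2 * (2 * (2 * tower_moves(3) + 1) + 1) + 1) + 1) + 1
= 2 * (2 * (2 * (2 * (2 * (2 * tower_moves(2) + 1) + 1) + 1) + 1) + 1) + 1
= 2 * (2 * (2 * (2 * (2 * (2 * (2 * tower_moves(1) + 1) + 1) + 1) + 1) + 1) + 1) + 1
Now compute bottom-up:
tower_moves(1) = 1
tower_moves(2) = 2 * 1 + 1 = 3
tower_moves(3) = 2 * 3 + 1 = 7
tower_moves(4) = 2 * 7 + 1 = 15
tower_moves(5) = 2 * 15 + 1 = 31
tower_moves(6) = 2 * 31 + 1 = 63
tower_moves(7) = 2 * 63 + 1 = 127
tower_moves(8) = 2 * 127 + 1 = 255
= 255


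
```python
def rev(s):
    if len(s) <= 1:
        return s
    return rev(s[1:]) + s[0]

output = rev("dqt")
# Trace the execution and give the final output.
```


rev("dqt")
= rev("qt") + "d"
= rev("t") + "q" + "d"
= "t" + "q" + "d"
= "tqd"


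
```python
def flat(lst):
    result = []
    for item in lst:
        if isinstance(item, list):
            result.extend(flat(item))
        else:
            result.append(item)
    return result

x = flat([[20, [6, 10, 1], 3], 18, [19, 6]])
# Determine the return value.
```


flat([[20, [6, 10, 1], 3], 18, [19, 6]])
Processing each element:
  [20, [6, 10, 1], 3] is a list -> flat recursively -> [20, 6, 10, 1, 3]
  18 is not a list -> append 18
  [19, 6] is a list -> flat recursively -> [19, 6]
= [20, 6, 10, 1, 3, 18, 19, 6]


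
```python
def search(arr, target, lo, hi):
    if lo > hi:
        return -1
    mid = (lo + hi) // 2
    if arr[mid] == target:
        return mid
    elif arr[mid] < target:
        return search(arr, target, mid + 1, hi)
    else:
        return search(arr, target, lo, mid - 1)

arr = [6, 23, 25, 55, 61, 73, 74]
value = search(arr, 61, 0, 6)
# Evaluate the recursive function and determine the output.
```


search(arr, 61, 0, 6)
lo=0, hi=6, mid=3, arr[mid]=55
55 < 61, search right half
lo=4, hi=6, mid=5, arr[mid]=73
73 > 61, search left half
lo=4, hi=4, mid=4, arr[mid]=61
arr[4] == 61, found at index 4
= 4


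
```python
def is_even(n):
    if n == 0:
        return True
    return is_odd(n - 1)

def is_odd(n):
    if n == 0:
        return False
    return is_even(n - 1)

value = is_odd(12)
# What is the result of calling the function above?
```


is_odd(12)
= is_even(11)
= is_odd(10)
= is_even(9)
= is_odd(8)
= is_even(7)
= is_odd(6)
= is_even(5)
= is_odd(4)
= is_even(3)
= is_odd(2)
= is_even(1)
= is_odd(0)
n == 0: return False
= False


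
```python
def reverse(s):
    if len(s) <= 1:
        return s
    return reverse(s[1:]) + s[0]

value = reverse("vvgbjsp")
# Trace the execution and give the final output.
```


reverse("vvgbjsp")
= reverse("vgbjsp") + "v"
= reverse("gbjsp") + "v" + "v"
= reverse("bjsp") + "g" + "v" + "v"
= reverse("jsp") + "b" + "g" + "v" + "v"
= reverse("sp") + "j" + "b" + "g" + "v" + "v"
= reverse("p") + "s" + "j" + "b" + "g" + "v" + "v"
= "p" + "s" + "j" + "b" + "g" + "v" + "v"
= "psjbgvv"


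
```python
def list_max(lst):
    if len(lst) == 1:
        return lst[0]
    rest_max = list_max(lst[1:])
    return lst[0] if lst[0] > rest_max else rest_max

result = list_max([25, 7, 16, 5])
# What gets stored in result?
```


list_max([25, 7, 16, 5])
= compare 25 with list_max([7, 16, 5])
= compare 7 with list_max([16, 5])
= compare 16 with list_max([5])
Base: list_max([5]) = 5
compare 16 with 5: max = 16
compare 7 with 16: max = 16
compare 25 with 16: max = 25
= 25


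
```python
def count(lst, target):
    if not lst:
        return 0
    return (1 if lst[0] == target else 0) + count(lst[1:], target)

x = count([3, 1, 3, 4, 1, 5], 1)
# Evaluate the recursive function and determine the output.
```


count([3, 1, 3, 4, 1, 5], 1)
lst[0]=3 != 1: 0 + count([1, 3, 4, 1, 5], 1)
lst[0]=1 == 1: 1 + count([3, 4, 1, 5], 1)
lst[0]=3 != 1: 0 + count([4, 1, 5], 1)
lst[0]=4 != 1: 0 + count([1, 5], 1)
lst[0]=1 == 1: 1 + count([5], 1)
lst[0]=5 != 1: 0 + count([], 1)
= 2


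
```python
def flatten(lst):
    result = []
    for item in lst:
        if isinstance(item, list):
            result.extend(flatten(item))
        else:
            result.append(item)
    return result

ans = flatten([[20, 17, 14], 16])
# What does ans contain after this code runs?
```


flatten([[20, 17, 14], 16])
Processing each element:
  [20, 17, 14] is a list -> flatten recursively -> [20, 17, 14]
  16 is not a list -> append 16
= [20, 17, 14, 16]


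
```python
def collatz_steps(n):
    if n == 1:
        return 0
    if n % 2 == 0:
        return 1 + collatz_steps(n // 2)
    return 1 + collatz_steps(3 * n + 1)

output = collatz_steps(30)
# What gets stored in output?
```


collatz_steps(30)
30 is even -> collatz_steps(15)
15 is odd -> 3*15+1 = 46 -> collatz_steps(46)
46 is even -> collatz_steps(23)
23 is odd -> 3*23+1 = 70 -> collatz_steps(70)
70 is even -> collatz_steps(35)
35 is odd -> 3*35+1 = 106 -> collatz_steps(106)
106 is even -> collatz_steps(53)
53 is odd -> 3*53+1 = 160 -> collatz_steps(160)
160 is even -> collatz_steps(80)
80 is even -> collatz_steps(40)
40 is even -> collatz_steps(20)
20 is even -> collatz_steps(10)
10 is even -> collatz_steps(5)
5 is odd -> 3*5+1 = 16 -> collatz_steps(16)
16 is even -> collatz_steps(8)
8 is even -> collatz_steps(4)
4 is even -> collatz_steps(2)
2 is even -> collatz_steps(1)
Reached 1 after 18 steps
= 18


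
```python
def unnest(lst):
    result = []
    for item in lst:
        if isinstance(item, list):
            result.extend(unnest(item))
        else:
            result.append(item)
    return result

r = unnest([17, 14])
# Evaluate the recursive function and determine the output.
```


unnest([17, 14])
Processing each element:
  17 is not a list -> append 17
  14 is not a list -> append 14
= [17, 14]


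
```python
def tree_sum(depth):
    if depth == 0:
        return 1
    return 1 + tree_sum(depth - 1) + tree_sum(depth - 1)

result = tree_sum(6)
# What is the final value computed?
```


tree_sum(6)
= 1 + tree_sum(5) + tree_sum(5)
= 1 + 2 * tree_sum(5)
tree_sum(k) = 2^(k+1) - 1
tree_sum(0) = 1
tree_sum(1) = 3
tree_sum(2) = 7
tree_sum(3) = 15
tree_sum(4) = 31
tree_sum(6) = 2^7 - 1 = 127


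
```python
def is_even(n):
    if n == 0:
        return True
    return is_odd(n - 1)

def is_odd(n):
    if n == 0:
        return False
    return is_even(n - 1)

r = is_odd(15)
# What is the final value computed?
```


is_odd(15)
= is_even(14)
= is_odd(13)
= is_even(12)
= is_odd(11)
= is_even(10)
= is_odd(9)
= is_even(8)
= is_odd(7)
= is_even(6)
= is_odd(5)
= is_even(4)
= is_odd(3)
= is_even(2)
= is_odd(1)
= is_even(0)
n == 0: return True
= True


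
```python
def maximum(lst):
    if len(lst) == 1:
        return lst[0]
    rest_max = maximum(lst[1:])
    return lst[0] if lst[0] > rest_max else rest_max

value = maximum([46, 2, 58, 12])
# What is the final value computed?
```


maximum([46, 2, 58, 12])
= compare 46 with maximum([2, 58, 12])
= compare 2 with maximum([58, 12])
= compare 58 with maximum([12])
Base: maximum([12]) = 12
compare 58 with 12: max = 58
compare 2 with 58: max = 58
compare 46 with 58: max = 58
= 58


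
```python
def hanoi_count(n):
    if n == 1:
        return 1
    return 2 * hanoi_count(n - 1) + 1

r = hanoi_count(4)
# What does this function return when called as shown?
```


hanoi_count(4)
= 2 * hanoi_count(3) + 1
= 2 * (2 * hanoi_count(2) + 1) + 1
= 2 * (2 * (2 * hanoi_count(1) + 1) + 1) + 1
Now compute bottom-up:
hanoi_count(1) = 1
hanoi_count(2) = 2 * 1 + 1 = 3
hanoi_count(3) = 2 * 3 + 1 = 7
hanoi_count(4) = 2 * 7 + 1 = 15
= 15


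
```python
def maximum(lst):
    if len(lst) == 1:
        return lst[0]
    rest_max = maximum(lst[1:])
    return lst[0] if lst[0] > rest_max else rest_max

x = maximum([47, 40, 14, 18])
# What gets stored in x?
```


maximum([47, 40, 14, 18])
= compare 47 with maximum([40, 14, 18])
= compare 40 with maximum([14, 18])
= compare 14 with maximum([18])
Base: maximum([18]) = 18
compare 14 with 18: max = 18
compare 40 with 18: max = 40
compare 47 with 40: max = 47
= 47


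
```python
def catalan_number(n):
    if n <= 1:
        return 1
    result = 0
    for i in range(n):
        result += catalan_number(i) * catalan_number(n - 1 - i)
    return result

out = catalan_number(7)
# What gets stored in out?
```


catalan_number(7)
= sum of catalan_number(i) * catalan_number(7-1-i) for i in 0..6
First compute sub-values bottom-up:
  catalan_number(0) = 1, catalan_number(1) = 1
  catalan_number(2) = 1*1 + 1*1 = 2
  catalan_number(3) = 1*2 + 1*1 + 2*1 = 5
  catalan_number(4) = 1*5 + 1*2 + 2*1 + 5*1 = 14
  catalan_number(5) = 1*14 + 1*5 + 2*2 + 5*1 + 14*1 = 42
  catalan_number(6) = 1*42 + 1*14 + 2*5 + 5*2 + 14*1 + 42*1 = 132
Now catalan_number(7):
  catalan_number(0)*catalan_number(6) = 1*132 = 132
  catalan_number(1)*catalan_number(5) = 1*42 = 42
  catalan_number(2)*catalan_number(4) = 2*14 = 28
  catalan_number(3)*catalan_number(3) = 5*5 = 25
  catalan_number(4)*catalan_number(2) = 14*2 = 28
  catalan_number(5)*catalan_number(1) = 42*1 = 42
  catalan_number(6)*catalan_number(0) = 132*1 = 132
= 132 + 42 + 28 + 25 + 28 + 42 + 132
= 429


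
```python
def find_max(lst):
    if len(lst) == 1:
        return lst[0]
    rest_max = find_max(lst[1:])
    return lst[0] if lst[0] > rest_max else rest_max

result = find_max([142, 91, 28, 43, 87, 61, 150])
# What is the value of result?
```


find_max([142, 91, 28, 43, 87, 61, 150])
= compare 142 with find_max([91, 28, 43, 87, 61, 150])
= compare 91 with find_max([28, 43, 87, 61, 150])
= compare 28 with find_max([43, 87, 61, 150])
= compare 43 with find_max([87, 61, 150])
= compare 87 with find_max([61, 150])
= compare 61 with find_max([150])
Base: find_max([150]) = 150
compare 61 with 150: max = 150
compare 87 with 150: max = 150
compare 43 with 150: max = 150
compare 28 with 150: max = 150
compare 91 with 150: max = 150
compare 142 with 150: max = 150
= 150


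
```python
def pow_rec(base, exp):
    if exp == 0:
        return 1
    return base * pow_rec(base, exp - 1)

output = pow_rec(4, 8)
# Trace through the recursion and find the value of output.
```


pow_rec(4, 8)
= 4 * pow_rec(4, 7)
= 4 * 4 * pow_rec(4, 6)
= 4 * 4 * 4 * pow_rec(4, 5)
= 4 * 4 * 4 * 4 * pow_rec(4, 4)
= 4 * 4 * 4 * 4 * 4 * pow_rec(4, 3)
= 4 * 4 * 4 * 4 * 4 * 4 * pow_rec(4, 2)
= 4 * 4 * 4 * 4 * 4 * 4 * 4 * pow_rec(4, 1)
= 4 * 4 * 4 * 4 * 4 * 4 * 4 * 4 * pow_rec(4, 0)
= 4 * 4 * 4 * 4 * 4 * 4 * 4 * 4 * 1
= 65536


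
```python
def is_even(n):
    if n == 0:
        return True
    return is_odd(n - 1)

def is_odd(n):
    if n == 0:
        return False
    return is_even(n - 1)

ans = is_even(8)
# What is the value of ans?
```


is_even(8)
= is_odd(7)
= is_even(6)
= is_odd(5)
= is_even(4)
= is_odd(3)
= is_even(2)
= is_odd(1)
= is_even(0)
n == 0: return True
= True


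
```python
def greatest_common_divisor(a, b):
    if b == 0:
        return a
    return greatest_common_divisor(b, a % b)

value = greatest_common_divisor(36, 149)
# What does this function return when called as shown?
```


greatest_common_divisor(36, 149)
= greatest_common_divisor(149, 36 % 149) = greatest_common_divisor(149, 36)
= greatest_common_divisor(36, 149 % 36) = greatest_common_divisor(36, 5)
= greatest_common_divisor(5, 36 % 5) = greatest_common_divisor(5, 1)
= greatest_common_divisor(1, 5 % 1) = greatest_common_divisor(1, 0)
b == 0, return a = 1


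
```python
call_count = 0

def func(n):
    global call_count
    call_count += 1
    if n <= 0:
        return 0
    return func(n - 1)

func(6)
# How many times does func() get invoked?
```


func(6) calls func(5) calls ... calls func(0)
Total calls: 6 + 1 (for base case) = 7


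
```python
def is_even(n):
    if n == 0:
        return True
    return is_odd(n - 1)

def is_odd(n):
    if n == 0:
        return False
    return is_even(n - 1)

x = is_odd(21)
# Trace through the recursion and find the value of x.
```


is_odd(21)
= is_even(20)
= is_odd(19)
= is_even(18)
= is_odd(17)
= is_even(16)
= is_odd(15)
= is_even(14)
= is_odd(13)
= is_even(12)
= is_odd(11)
= is_even(10)
= is_odd(9)
= is_even(8)
= is_odd(7)
= is_even(6)
= is_odd(5)
= is_even(4)
= is_odd(3)
= is_even(2)
= is_odd(1)
= is_even(0)
n == 0: return True
= True


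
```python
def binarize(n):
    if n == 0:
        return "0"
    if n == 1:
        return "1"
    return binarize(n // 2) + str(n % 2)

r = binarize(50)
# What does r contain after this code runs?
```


binarize(50)
= binarize(25) + "0"
= binarize(12) + "1" + "0"
= binarize(6) + "0" + "1" + "0"
= binarize(3) + "0" + "0" + "1" + "0"
= binarize(1) + "1" + "0" + "0" + "1" + "0"
= "1" + "1" + "0" + "0" + "1" + "0"
= "110010"


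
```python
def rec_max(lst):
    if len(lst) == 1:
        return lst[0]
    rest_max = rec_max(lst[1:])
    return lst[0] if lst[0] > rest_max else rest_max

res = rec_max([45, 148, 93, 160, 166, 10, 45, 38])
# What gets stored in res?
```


rec_max([45, 148, 93, 160, 166, 10, 45, 38])
= compare 45 with rec_max([148, 93, 160, 166, 10, 45, 38])
= compare 148 with rec_max([93, 160, 166, 10, 45, 38])
= compare 93 with rec_max([160, 166, 10, 45, 38])
= compare 160 with rec_max([166, 10, 45, 38])
= compare 166 with rec_max([10, 45, 38])
= compare 10 with rec_max([45, 38])
= compare 45 with rec_max([38])
Base: rec_max([38]) = 38
compare 45 with 38: max = 45
compare 10 with 45: max = 45
compare 166 with 45: max = 166
compare 160 with 166: max = 166
compare 93 with 166: max = 166
compare 148 with 166: max = 166
compare 45 with 166: max = 166
= 166


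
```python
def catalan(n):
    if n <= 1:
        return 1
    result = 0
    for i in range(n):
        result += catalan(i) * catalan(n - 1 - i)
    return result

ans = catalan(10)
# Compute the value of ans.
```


catalan(10)
= sum of catalan(i) * catalan(10-1-i) for i in 0..9
First compute sub-values bottom-up:
  catalan(0) = 1, catalan(1) = 1
  catalan(2) = 1*1 + 1*1 = 2
  catalan(3) = 1*2 + 1*1 + 2*1 = 5
  catalan(4) = 1*5 + 1*2 + 2*1 + 5*1 = 14
  catalan(5) = 1*14 + 1*5 + 2*2 + 5*1 + 14*1 = 42
  catalan(6) = 1*42 + 1*14 + 2*5 + 5*2 + 14*1 + 42*1 = 132
  catalan(7) = 1*132 + 1*42 + 2*14 + 5*5 + 14*2 + 42*1 + 132*1 = 429
  catalan(8) = 1*429 + 1*132 + 2*42 + 5*14 + 14*5 + 42*2 + 132*1 + 429*1 = 1430
  catalan(9) = 1*1430 + 1*429 + 2*132 + 5*42 + 14*14 + 42*5 + 132*2 + 429*1 + 1430*1 = 4862
Now catalan(10):
  catalan(0)*catalan(9) = 1*4862 = 4862
  catalan(1)*catalan(8) = 1*1430 = 1430
  catalan(2)*catalan(7) = 2*429 = 858
  catalan(3)*catalan(6) = 5*132 = 660
  catalan(4)*catalan(5) = 14*42 = 588
  catalan(5)*catalan(4) = 42*14 = 588
  catalan(6)*catalan(3) = 132*5 = 660
  catalan(7)*catalan(2) = 429*2 = 858
  catalan(8)*catalan(1) = 1430*1 = 1430
  catalan(9)*catalan(0) = 4862*1 = 4862
= 4862 + 1430 + 858 + 660 + 588 + 588 + 660 + 858 + 1430 + 4862
= 16796


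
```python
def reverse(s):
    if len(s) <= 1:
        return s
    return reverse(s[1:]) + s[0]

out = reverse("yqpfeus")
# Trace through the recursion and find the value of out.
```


reverse("yqpfeus")
= reverse("qpfeus") + "y"
= reverse("pfeus") + "q" + "y"
= reverse("feus") + "p" + "q" + "y"
= reverse("eus") + "f" + "p" + "q" + "y"
= reverse("us") + "e" + "f" + "p" + "q" + "y"
= reverse("s") + "u" + "e" + "f" + "p" + "q" + "y"
= "s" + "u" + "e" + "f" + "p" + "q" + "y"
= "suefpqy"


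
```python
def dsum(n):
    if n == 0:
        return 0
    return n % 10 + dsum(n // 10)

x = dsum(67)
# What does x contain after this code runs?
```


dsum(67)
= 7 + dsum(6)
= 7 + 6 + dsum(0)
= 7 + 6 + 0
= 13


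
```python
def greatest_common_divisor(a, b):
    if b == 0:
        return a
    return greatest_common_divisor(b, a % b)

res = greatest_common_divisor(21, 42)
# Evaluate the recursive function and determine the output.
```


greatest_common_divisor(21, 42)
= greatest_common_divisor(42, 21 % 42) = greatest_common_divisor(42, 21)
= greatest_common_divisor(21, 42 % 21) = greatest_common_divisor(21, 0)
b == 0, return a = 21


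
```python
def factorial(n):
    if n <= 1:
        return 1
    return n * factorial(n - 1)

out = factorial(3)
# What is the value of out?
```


factorial(3)
= 3 * factorial(2)
= 3 * 2 * factorial(1)
= 3 * 2 * 1
= 6


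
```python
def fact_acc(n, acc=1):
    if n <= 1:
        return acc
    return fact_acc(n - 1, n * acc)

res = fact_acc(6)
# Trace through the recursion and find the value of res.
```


fact_acc(6, 1)
= fact_acc(5, 6 * 1) = fact_acc(5, 6)
= fact_acc(4, 5 * 6) = fact_acc(4, 30)
= fact_acc(3, 4 * 30) = fact_acc(3, 120)
= fact_acc(2, 3 * 120) = fact_acc(2, 360)
= fact_acc(1, 2 * 360) = fact_acc(1, 720)
n <= 1, return acc = 720


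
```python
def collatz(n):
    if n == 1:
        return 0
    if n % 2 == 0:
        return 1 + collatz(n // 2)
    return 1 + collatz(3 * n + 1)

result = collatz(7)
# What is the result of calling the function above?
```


collatz(7)
7 is odd -> 3*7+1 = 22 -> collatz(22)
22 is even -> collatz(11)
11 is odd -> 3*11+1 = 34 -> collatz(34)
34 is even -> collatz(17)
17 is odd -> 3*17+1 = 52 -> collatz(52)
52 is even -> collatz(26)
26 is even -> collatz(13)
13 is odd -> 3*13+1 = 40 -> collatz(40)
40 is even -> collatz(20)
20 is even -> collatz(10)
10 is even -> collatz(5)
5 is odd -> 3*5+1 = 16 -> collatz(16)
16 is even -> collatz(8)
8 is even -> collatz(4)
4 is even -> collatz(2)
2 is even -> collatz(1)
Reached 1 after 16 steps
= 16


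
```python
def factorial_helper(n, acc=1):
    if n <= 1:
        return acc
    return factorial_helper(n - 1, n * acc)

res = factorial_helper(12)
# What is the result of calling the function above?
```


factorial_helper(12, 1)
= factorial_helper(11, 12 * 1) = factorial_helper(11, 12)
= factorial_helper(10, 11 * 12) = factorial_helper(10, 132)
= factorial_helper(9, 10 * 132) = factorial_helper(9, 1320)
= factorial_helper(8, 9 * 1320) = factorial_helper(8, 11880)
= factorial_helper(7, 8 * 11880) = factorial_helper(7, 95040)
= factorial_helper(6, 7 * 95040) = factorial_helper(6, 665280)
= factorial_helper(5, 6 * 665280) = factorial_helper(5, 3991680)
= factorial_helper(4, 5 * 3991680) = factorial_helper(4, 19958400)
= factorial_helper(3, 4 * 19958400) = factorial_helper(3, 79833600)
= factorial_helper(2, 3 * 79833600) = factorial_helper(2, 239500800)
= factorial_helper(1, 2 * 239500800) = factorial_helper(1, 479001600)
n <= 1, return acc = 479001600


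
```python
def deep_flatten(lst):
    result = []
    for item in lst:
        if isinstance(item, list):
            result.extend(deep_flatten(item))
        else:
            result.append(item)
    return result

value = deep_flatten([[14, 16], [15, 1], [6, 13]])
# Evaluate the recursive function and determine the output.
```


deep_flatten([[14, 16], [15, 1], [6, 13]])
Processing each element:
  [14, 16] is a list -> deep_flatten recursively -> [14, 16]
  [15, 1] is a list -> deep_flatten recursively -> [15, 1]
  [6, 13] is a list -> deep_flatten recursively -> [6, 13]
= [14, 16, 15, 1, 6, 13]


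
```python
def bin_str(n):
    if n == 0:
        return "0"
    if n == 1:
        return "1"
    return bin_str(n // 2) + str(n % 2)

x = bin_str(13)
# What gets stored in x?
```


bin_str(13)
= bin_str(6) + "1"
= bin_str(3) + "0" + "1"
= bin_str(1) + "1" + "0" + "1"
= "1" + "1" + "0" + "1"
= "1101"


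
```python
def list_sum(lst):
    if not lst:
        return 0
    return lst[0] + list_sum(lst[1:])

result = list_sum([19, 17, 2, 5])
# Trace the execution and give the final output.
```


list_sum([19, 17, 2, 5])
= 19 + list_sum([17, 2, 5])
= 19 + 17 + list_sum([2, 5])
= 19 + 17 + 2 + list_sum([5])
= 19 + 17 + 2 + 5 + list_sum([])
= 19 + 17 + 2 + 5 + 0
= 43


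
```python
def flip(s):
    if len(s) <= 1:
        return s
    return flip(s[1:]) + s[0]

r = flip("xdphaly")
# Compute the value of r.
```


flip("xdphaly")
= flip("dphaly") + "x"
= flip("phaly") + "d" + "x"
= flip("haly") + "p" + "d" + "x"
= flip("aly") + "h" + "p" + "d" + "x"
= flip("ly") + "a" + "h" + "p" + "d" + "x"
= flip("y") + "l" + "a" + "h" + "p" + "d" + "x"
= "y" + "l" + "a" + "h" + "p" + "d" + "x"
= "ylahpdx"


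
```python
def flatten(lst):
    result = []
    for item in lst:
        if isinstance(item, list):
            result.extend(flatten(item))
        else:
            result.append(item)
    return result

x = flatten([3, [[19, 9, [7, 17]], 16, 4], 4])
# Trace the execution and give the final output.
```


flatten([3, [[19, 9, [7, 17]], 16, 4], 4])
Processing each element:
  3 is not a list -> append 3
  [[19, 9, [7, 17]], 16, 4] is a list -> flatten recursively -> [19, 9, 7, 17, 16, 4]
  4 is not a list -> append 4
= [3, 19, 9, 7, 17, 16, 4, 4]


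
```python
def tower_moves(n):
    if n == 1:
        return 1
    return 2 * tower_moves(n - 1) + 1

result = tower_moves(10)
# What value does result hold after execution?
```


tower_moves(10)
= 2 * tower_moves(9) + 1
= 2 * (2 * tower_moves(8) + 1) + 1
= 2 * (2 * (2 * tower_moves(7) + 1) + 1) + 1
= 2 * (2 * (2 * (2 * tower_moves(6) + 1) + 1) + 1) + 1
= 2 * (2 * (2 * (2 * (2 * tower_moves(5) + 1) + 1) + 1) + 1) + 1
= 2 * (2 * (2 * (2 * (2 * (2 * tower_moves(4) + 1) + 1) + 1) + 1) + 1) + 1
= 2 * (2 * (2 * (2 * (2 * (2 * (2 * tower_moves(3) + 1) + 1) + 1) + 1) + 1) + 1) + 1
= 2 * (2 * (2 * (2 * (2 * (2 * (2 * (2 * tower_moves(2) + 1) + 1) + 1) + 1) + 1) + 1) + 1) + 1
= 2 * (2 * (2 * (2 * (2 * (2 * (2 * (2 * (2 * tower_moves(1) + 1) + 1) + 1) + 1) + 1) + 1) + 1) + 1) + 1
Now compute bottom-up:
tower_moves(1) = 1
tower_moves(2) = 2 * 1 + 1 = 3
tower_moves(3) = 2 * 3 + 1 = 7
tower_moves(4) = 2 * 7 + 1 = 15
tower_moves(5) = 2 * 15 + 1 = 31
tower_moves(6) = 2 * 31 + 1 = 63
tower_moves(7) = 2 * 63 + 1 = 127
tower_moves(8) = 2 * 127 + 1 = 255
tower_moves(9) = 2 * 255 + 1 = 511
tower_moves(10) = 2 * 511 + 1 = 1023
= 1023


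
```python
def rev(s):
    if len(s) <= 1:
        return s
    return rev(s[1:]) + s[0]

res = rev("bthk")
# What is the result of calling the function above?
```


rev("bthk")
= rev("thk") + "b"
= rev("hk") + "t" + "b"
= rev("k") + "h" + "t" + "b"
= "k" + "h" + "t" + "b"
= "khtb"


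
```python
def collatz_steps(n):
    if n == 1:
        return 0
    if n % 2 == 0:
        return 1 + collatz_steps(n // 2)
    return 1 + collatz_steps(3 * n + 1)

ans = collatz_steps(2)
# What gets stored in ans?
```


collatz_steps(2)
2 is even -> collatz_steps(1)
Reached 1 after 1 steps
= 1


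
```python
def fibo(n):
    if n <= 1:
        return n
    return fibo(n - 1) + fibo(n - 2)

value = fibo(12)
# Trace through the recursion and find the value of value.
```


fibo(12)
= fibo(11) + fibo(10)
= (fibo(10) + fibo(9)) + fibo(10)
Computing bottom-up: fibo(0)=0, fibo(1)=1, fibo(2)=1, fibo(3)=2, fibo(4)=3, fibo(5)=5, fibo(6)=8, fibo(7)=13, fibo(8)=21, fibo(9)=34, fibo(10)=55, fibo(11)=89, fibo(12)=144
= 144


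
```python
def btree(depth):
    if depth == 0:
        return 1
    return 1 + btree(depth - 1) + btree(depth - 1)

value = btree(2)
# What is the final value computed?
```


btree(2)
= 1 + btree(1) + btree(1)
= 1 + 2 * btree(1)
btree(k) = 2^(k+1) - 1
btree(0) = 1
btree(1) = 3
btree(2) = 7
btree(2) = 2^3 - 1 = 7


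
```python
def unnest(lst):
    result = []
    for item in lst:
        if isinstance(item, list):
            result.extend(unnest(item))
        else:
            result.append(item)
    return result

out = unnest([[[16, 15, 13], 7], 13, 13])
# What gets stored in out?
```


unnest([[[16, 15, 13], 7], 13, 13])
Processing each element:
  [[16, 15, 13], 7] is a list -> unnest recursively -> [16, 15, 13, 7]
  13 is not a list -> append 13
  13 is not a list -> append 13
= [16, 15, 13, 7, 13, 13]


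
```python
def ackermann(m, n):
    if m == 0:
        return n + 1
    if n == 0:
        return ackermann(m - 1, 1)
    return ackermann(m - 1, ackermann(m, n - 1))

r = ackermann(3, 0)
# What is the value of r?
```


ackermann(3, 0)
n == 0: return ackermann(2, 1)
= ackermann(2, 1) = 5
= 5


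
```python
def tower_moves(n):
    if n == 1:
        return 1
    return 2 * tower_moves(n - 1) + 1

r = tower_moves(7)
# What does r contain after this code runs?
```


tower_moves(7)
= 2 * tower_moves(6) + 1
= 2 * (2 * tower_moves(5) + 1) + 1
= 2 * (2 * (2 * tower_moves(4) + 1) + 1) + 1
= 2 * (2 * (2 * (2 * tower_moves(3) + 1) + 1) + 1) + 1
= 2 * (2 * (2 * (2 * (2 * tower_moves(2) + 1) + 1) + 1) + 1) + 1
= 2 * (2 * (2 * (2 * (2 * (2 * tower_moves(1) + 1) + 1) + 1) + 1) + 1) + 1
Now compute bottom-up:
tower_moves(1) = 1
tower_moves(2) = 2 * 1 + 1 = 3
tower_moves(3) = 2 * 3 + 1 = 7
tower_moves(4) = 2 * 7 + 1 = 15
tower_moves(5) = 2 * 15 + 1 = 31
tower_moves(6) = 2 * 31 + 1 = 63
tower_moves(7) = 2 * 63 + 1 = 127
= 127


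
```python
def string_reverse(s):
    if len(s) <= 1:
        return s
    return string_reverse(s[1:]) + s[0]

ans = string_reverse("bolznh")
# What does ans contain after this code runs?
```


string_reverse("bolznh")
= string_reverse("olznh") + "b"
= string_reverse("lznh") + "o" + "b"
= string_reverse("znh") + "l" + "o" + "b"
= string_reverse("nh") + "z" + "l" + "o" + "b"
= string_reverse("h") + "n" + "z" + "l" + "o" + "b"
= "h" + "n" + "z" + "l" + "o" + "b"
= "hnzlob"


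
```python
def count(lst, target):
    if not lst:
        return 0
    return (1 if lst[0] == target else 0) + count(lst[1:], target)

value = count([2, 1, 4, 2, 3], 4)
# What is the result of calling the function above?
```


count([2, 1, 4, 2, 3], 4)
lst[0]=2 != 4: 0 + count([1, 4, 2, 3], 4)
lst[0]=1 != 4: 0 + count([4, 2, 3], 4)
lst[0]=4 == 4: 1 + count([2, 3], 4)
lst[0]=2 != 4: 0 + count([3], 4)
lst[0]=3 != 4: 0 + count([], 4)
= 1


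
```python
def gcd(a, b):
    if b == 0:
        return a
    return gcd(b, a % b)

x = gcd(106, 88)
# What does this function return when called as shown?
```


gcd(106, 88)
= gcd(88, 106 % 88) = gcd(88, 18)
= gcd(18, 88 % 18) = gcd(18, 16)
= gcd(16, 18 % 16) = gcd(16, 2)
= gcd(2, 16 % 2) = gcd(2, 0)
b == 0, return a = 2


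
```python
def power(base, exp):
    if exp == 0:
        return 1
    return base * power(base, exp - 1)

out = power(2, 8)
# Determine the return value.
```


power(2, 8)
= 2 * power(2, 7)
= 2 * 2 * power(2, 6)
= 2 * 2 * 2 * power(2, 5)
= 2 * 2 * 2 * 2 * power(2, 4)
= 2 * 2 * 2 * 2 * 2 * power(2, 3)
= 2 * 2 * 2 * 2 * 2 * 2 * power(2, 2)
= 2 * 2 * 2 * 2 * 2 * 2 * 2 * power(2, 1)
= 2 * 2 * 2 * 2 * 2 * 2 * 2 * 2 * power(2, 0)
= 2 * 2 * 2 * 2 * 2 * 2 * 2 * 2 * 1
= 256


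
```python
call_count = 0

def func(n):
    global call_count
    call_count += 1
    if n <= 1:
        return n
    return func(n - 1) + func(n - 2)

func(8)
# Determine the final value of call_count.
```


func(8) calls func(7) and func(6); each non-base call branches into two more.
Let C(k) = total number of calls made by func(k), including the call to func(k) itself.
Base cases: C(0) = 1, C(1) = 1
Recurrence: C(k) = 1 + C(k-1) + C(k-2)
  C(2) = 1 + C(1) + C(0) = 1 + 1 + 1 = 3
  C(3) = 1 + C(2) + C(1) = 1 + 3 + 1 = 5
  C(4) = 1 + C(3) + C(2) = 1 + 5 + 3 = 9
  C(5) = 1 + C(4) + C(3) = 1 + 9 + 5 = 15
  C(6) = 1 + C(5) + C(4) = 1 + 15 + 9 = 25
  C(7) = 1 + C(6) + C(5) = 1 + 25 + 15 = 41
  C(8) = 1 + C(7) + C(6) = 1 + 41 + 25 = 67
Total calls = C(8) = 67


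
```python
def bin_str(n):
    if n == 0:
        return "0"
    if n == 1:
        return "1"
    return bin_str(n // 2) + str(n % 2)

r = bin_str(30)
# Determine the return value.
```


bin_str(30)
= bin_str(15) + "0"
= bin_str(7) + "1" + "0"
= bin_str(3) + "1" + "1" + "0"
= bin_str(1) + "1" + "1" + "1" + "0"
= "1" + "1" + "1" + "1" + "0"
= "11110"
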